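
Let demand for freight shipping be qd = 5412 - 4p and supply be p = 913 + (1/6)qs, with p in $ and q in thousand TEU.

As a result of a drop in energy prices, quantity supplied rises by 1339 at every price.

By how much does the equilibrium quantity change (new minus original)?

+535.6

Original equilibrium: 5412 - 4p = 6p - 5478 gives 10890 = 10p, so p = 1089 and q = 1056.
The shock moves the curves to qd = 5412 - 4p and qs = 6p - 4139.
Equate the new curves: 5412 - 4p = 6p - 4139, giving 9551 = 10p, p = 955.1, q = 1591.6.
Δq = 1591.6 − 1056 = +535.6.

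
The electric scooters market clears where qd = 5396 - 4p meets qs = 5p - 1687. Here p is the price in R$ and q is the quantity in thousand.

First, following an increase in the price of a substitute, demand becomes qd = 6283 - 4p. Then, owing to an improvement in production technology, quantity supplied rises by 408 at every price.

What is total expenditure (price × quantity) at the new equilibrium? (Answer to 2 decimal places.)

2455222.69

Before the shock: 5396 - 4p = 5p - 1687 ⇒ 7083 = 9p ⇒ p = 787, q = 2248.
After the shift, demand is qd = 6283 - 4p and supply is qs = 5p - 1279.
Setting them equal: 6283 - 4p = 5p - 1279 → 7562 = 9p, so p = 7562/9 ≈ 840.2222 and q = 26299/9 ≈ 2922.1111.
New expenditure = 840.2222 × 2922.1111 = 2455222.69.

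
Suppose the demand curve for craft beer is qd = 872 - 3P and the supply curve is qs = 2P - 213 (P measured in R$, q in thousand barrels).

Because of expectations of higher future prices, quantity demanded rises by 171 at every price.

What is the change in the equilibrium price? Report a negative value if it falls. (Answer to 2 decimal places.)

+34.20

Initially, 872 - 3P = 2P - 213, so 1085 = 5P and P = 217, q = 221.
The shock moves the curves to qd = 1043 - 3P and qs = 2P - 213.
Clearing the new market: 1043 - 3P = 2P - 213, so P = 251.2 and q = 289.4.
ΔP = 251.2 − 217 = +34.20.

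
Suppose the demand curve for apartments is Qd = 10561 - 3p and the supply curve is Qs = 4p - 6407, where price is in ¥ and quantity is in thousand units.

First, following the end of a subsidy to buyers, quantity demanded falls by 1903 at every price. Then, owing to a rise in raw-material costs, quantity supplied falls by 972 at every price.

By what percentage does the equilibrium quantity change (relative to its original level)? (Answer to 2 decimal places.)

-45.73

Original equilibrium: 10561 - 3p = 4p - 6407 gives 16968 = 7p, so p = 2424 and Q = 3289.
With the change applied: demand Qd = 8658 - 3p, supply Qs = 4p - 7379.
New equilibrium: 8658 - 3p = 4p - 7379 ⇒ 16037 = 7p ⇒ p = 2291, Q = 1785.
%ΔQ = (1785 − 3289) / 3289 × 100 = -45.73%.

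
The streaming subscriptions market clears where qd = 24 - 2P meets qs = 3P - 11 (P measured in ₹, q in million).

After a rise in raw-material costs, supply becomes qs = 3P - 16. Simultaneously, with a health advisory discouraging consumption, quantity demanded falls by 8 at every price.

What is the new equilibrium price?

Original equilibrium: 24 - 2P = 3P - 11 gives 35 = 5P, so P = 7 and q = 10.
After the shift, demand is qd = 16 - 2P and supply is qs = 3P - 16.
Equate the new curves: 16 - 2P = 3P - 16, giving 32 = 5P, P = 6.4, q = 3.2.

6.4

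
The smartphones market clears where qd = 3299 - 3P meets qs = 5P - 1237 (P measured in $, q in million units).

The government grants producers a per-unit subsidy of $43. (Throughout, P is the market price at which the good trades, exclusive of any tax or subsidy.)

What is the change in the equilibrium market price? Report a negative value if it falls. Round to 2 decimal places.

-26.88

Initially, 3299 - 3P = 5P - 1237, so 4536 = 8P and P = 567, q = 1598.
Since sellers receive the price plus the subsidy, the effective supply curve becomes qs = 5P - 1022.
Clearing the new market: 3299 - 3P = 5P - 1022, so P = 540.125 and q = 1678.625.
ΔP = 540.125 − 567 = -26.88.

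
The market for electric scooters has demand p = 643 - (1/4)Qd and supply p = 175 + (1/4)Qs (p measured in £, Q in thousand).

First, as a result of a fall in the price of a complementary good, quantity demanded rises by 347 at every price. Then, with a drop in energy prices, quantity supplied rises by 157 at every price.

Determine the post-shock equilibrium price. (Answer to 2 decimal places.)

432.75

Before the shock: 2572 - 4p = 4p - 700 ⇒ 3272 = 8p ⇒ p = 409, Q = 936.
The new curves are Qd = 2919 - 4p (demand) and Qs = 4p - 543 (supply).
New equilibrium: 2919 - 4p = 4p - 543 ⇒ 3462 = 8p ⇒ p = 432.75, Q = 1188.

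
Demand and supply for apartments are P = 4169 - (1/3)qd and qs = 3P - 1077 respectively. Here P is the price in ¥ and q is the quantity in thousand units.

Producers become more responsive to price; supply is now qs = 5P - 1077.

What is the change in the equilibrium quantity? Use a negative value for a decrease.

+1698

Before the shock: 12507 - 3P = 3P - 1077 ⇒ 13584 = 6P ⇒ P = 2264, q = 5715.
With the change applied: demand qd = 12507 - 3P, supply qs = 5P - 1077.
Clearing the new market: 12507 - 3P = 5P - 1077, so P = 1698 and q = 7413.
Δq = 7413 − 5715 = +1698.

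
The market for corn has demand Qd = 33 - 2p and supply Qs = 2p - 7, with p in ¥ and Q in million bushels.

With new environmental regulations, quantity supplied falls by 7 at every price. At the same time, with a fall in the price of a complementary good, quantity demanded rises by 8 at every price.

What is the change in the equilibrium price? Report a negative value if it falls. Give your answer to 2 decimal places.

Original equilibrium: 33 - 2p = 2p - 7 gives 40 = 4p, so p = 10 and Q = 13.
The shock moves the curves to Qd = 41 - 2p and Qs = 2p - 14.
New equilibrium: 41 - 2p = 2p - 14 ⇒ 55 = 4p ⇒ p = 13.75, Q = 13.5.
Δp = 13.75 − 10 = +3.75.

+3.75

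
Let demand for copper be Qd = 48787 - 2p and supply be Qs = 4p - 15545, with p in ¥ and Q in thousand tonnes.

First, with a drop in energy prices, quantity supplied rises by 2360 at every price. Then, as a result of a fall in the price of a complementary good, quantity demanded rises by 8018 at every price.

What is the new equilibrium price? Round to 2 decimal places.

Initially, 48787 - 2p = 4p - 15545, so 64332 = 6p and p = 10722, Q = 27343.
With the change applied: demand Qd = 56805 - 2p, supply Qs = 4p - 13185.
Equate the new curves: 56805 - 2p = 4p - 13185, giving 69990 = 6p, p = 11665, Q = 33475.

11665.00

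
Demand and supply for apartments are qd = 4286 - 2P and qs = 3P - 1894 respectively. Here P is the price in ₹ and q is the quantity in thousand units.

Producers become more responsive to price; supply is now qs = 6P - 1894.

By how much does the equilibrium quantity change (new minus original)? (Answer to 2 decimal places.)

+927.00

Initially, 4286 - 2P = 3P - 1894, so 6180 = 5P and P = 1236, q = 1814.
With the change applied: demand qd = 4286 - 2P, supply qs = 6P - 1894.
Setting them equal: 4286 - 2P = 6P - 1894 → 6180 = 8P, so P = 772.5 and q = 2741.
Δq = 2741 − 1814 = +927.00.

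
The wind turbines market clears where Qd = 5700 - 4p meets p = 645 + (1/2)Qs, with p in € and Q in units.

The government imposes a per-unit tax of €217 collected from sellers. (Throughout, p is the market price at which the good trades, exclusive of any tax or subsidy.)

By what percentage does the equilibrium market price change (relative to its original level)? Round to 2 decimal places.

Original equilibrium: 5700 - 4p = 2p - 1290 gives 6990 = 6p, so p = 1165 and Q = 1040.
Since sellers keep the price net of the tax, the effective supply curve becomes Qs = 2p - 1724.
New equilibrium: 5700 - 4p = 2p - 1724 ⇒ 7424 = 6p ⇒ p = 3712/3 ≈ 1237.3333, Q = 2252/3 ≈ 750.6667.
%Δp = (1237.3333 − 1165) / 1165 × 100 = +6.21%.

+6.21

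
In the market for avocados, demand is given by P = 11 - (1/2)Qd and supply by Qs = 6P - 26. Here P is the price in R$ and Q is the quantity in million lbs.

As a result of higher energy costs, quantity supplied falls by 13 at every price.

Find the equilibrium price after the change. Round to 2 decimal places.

Original equilibrium: 22 - 2P = 6P - 26 gives 48 = 8P, so P = 6 and Q = 10.
After the shift, demand is Qd = 22 - 2P and supply is Qs = 6P - 39.
Setting them equal: 22 - 2P = 6P - 39 → 61 = 8P, so P = 7.625 and Q = 6.75.

7.63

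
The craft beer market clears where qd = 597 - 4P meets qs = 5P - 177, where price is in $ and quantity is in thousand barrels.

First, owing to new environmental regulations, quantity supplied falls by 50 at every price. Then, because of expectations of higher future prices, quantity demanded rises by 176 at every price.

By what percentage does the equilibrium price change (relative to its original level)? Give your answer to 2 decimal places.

Original equilibrium: 597 - 4P = 5P - 177 gives 774 = 9P, so P = 86 and q = 253.
The shock moves the curves to qd = 773 - 4P and qs = 5P - 227.
Clearing the new market: 773 - 4P = 5P - 227, so P = 1000/9 ≈ 111.1111 and q = 2957/9 ≈ 328.5556.
%ΔP = (111.1111 − 86) / 86 × 100 = +29.20%.

+29.20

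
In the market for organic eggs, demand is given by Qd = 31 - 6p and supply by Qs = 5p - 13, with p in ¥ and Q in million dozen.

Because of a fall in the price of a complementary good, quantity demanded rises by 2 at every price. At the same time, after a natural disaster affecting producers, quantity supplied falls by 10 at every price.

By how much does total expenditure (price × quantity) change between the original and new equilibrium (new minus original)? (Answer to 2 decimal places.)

Original equilibrium: 31 - 6p = 5p - 13 gives 44 = 11p, so p = 4 and Q = 7.
The new curves are Qd = 33 - 6p (demand) and Qs = 5p - 23 (supply).
Setting them equal: 33 - 6p = 5p - 23 → 56 = 11p, so p = 56/11 ≈ 5.0909 and Q = 27/11 ≈ 2.4545.
Expenditure moves from 4×7 = 28 to 5.0909×2.4545 = 12.4959; change = -15.50.

-15.50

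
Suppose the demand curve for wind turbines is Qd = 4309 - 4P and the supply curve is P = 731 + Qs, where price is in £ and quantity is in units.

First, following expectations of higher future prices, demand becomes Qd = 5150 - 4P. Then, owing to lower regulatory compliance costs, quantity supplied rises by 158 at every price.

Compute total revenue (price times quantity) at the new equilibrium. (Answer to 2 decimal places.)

654253.36

Original equilibrium: 4309 - 4P = P - 731 gives 5040 = 5P, so P = 1008 and Q = 277.
After the shift, demand is Qd = 5150 - 4P and supply is Qs = P - 573.
Equate the new curves: 5150 - 4P = P - 573, giving 5723 = 5P, P = 1144.6, Q = 571.6.
New expenditure = 1144.6 × 571.6 = 654253.36.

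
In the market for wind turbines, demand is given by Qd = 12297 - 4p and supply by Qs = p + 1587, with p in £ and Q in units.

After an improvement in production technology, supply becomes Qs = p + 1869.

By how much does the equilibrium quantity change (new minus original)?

+225.6

Initially, 12297 - 4p = p + 1587, so 10710 = 5p and p = 2142, Q = 3729.
The shock moves the curves to Qd = 12297 - 4p and Qs = p + 1869.
Clearing the new market: 12297 - 4p = p + 1869, so p = 2085.6 and Q = 3954.6.
ΔQ = 3954.6 − 3729 = +225.6.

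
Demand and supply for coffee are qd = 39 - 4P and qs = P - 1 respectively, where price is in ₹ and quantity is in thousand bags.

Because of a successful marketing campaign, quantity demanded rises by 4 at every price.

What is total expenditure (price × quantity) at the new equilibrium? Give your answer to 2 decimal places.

Before the shock: 39 - 4P = P - 1 ⇒ 40 = 5P ⇒ P = 8, q = 7.
The shock moves the curves to qd = 43 - 4P and qs = P - 1.
New equilibrium: 43 - 4P = P - 1 ⇒ 44 = 5P ⇒ P = 8.8, q = 7.8.
New expenditure = 8.8 × 7.8 = 68.64.

68.64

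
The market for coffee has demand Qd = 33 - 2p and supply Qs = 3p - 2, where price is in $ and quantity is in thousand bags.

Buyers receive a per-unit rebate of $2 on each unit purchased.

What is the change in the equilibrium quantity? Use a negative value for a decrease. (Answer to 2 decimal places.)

+2.40

Original equilibrium: 33 - 2p = 3p - 2 gives 35 = 5p, so p = 7 and Q = 19.
Since buyers' out-of-pocket price is the market price minus the rebate, the effective demand curve becomes Qd = 37 - 2p.
Setting them equal: 37 - 2p = 3p - 2 → 39 = 5p, so p = 7.8 and Q = 21.4.
ΔQ = 21.4 − 19 = +2.40.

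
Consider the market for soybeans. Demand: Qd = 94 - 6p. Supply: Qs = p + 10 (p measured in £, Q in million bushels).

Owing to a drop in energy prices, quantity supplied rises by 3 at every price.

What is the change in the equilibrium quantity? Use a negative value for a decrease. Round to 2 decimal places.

Original equilibrium: 94 - 6p = p + 10 gives 84 = 7p, so p = 12 and Q = 22.
After the shift, demand is Qd = 94 - 6p and supply is Qs = p + 13.
Setting them equal: 94 - 6p = p + 13 → 81 = 7p, so p = 81/7 ≈ 11.5714 and Q = 172/7 ≈ 24.5714.
ΔQ = 24.5714 − 22 = +2.57.

+2.57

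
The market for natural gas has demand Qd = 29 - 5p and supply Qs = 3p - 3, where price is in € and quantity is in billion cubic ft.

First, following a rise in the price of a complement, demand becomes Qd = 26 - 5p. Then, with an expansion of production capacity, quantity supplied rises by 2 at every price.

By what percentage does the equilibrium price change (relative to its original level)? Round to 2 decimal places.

Before the shock: 29 - 5p = 3p - 3 ⇒ 32 = 8p ⇒ p = 4, Q = 9.
The new curves are Qd = 26 - 5p (demand) and Qs = 3p - 1 (supply).
Clearing the new market: 26 - 5p = 3p - 1, so p = 3.375 and Q = 9.125.
%Δp = (3.375 − 4) / 4 × 100 = -15.63%.

-15.63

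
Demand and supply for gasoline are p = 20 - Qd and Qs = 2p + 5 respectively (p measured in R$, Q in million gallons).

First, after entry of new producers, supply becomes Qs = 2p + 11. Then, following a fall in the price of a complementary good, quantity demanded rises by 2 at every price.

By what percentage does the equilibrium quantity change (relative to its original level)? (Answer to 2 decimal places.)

+22.22

Before the shock: 20 - p = 2p + 5 ⇒ 15 = 3p ⇒ p = 5, Q = 15.
The shock moves the curves to Qd = 22 - p and Qs = 2p + 11.
Equate the new curves: 22 - p = 2p + 11, giving 11 = 3p, p = 11/3 ≈ 3.6667, Q = 55/3 ≈ 18.3333.
%ΔQ = (18.3333 − 15) / 15 × 100 = +22.22%.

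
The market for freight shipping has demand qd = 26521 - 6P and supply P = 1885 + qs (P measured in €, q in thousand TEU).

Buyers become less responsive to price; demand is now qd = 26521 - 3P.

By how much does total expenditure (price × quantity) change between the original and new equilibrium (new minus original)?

+28226940.75

Original equilibrium: 26521 - 6P = P - 1885 gives 28406 = 7P, so P = 4058 and q = 2173.
The shock moves the curves to qd = 26521 - 3P and qs = P - 1885.
Equate the new curves: 26521 - 3P = P - 1885, giving 28406 = 4P, P = 7101.5, q = 5216.5.
Expenditure moves from 4058×2173 = 8818034 to 7101.5×5216.5 = 37044974.75; change = +28226940.75.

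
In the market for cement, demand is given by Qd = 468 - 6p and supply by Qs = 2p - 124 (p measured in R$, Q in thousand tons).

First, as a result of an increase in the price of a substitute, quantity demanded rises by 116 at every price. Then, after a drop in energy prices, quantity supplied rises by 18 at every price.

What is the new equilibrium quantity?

66.5

Before the shock: 468 - 6p = 2p - 124 ⇒ 592 = 8p ⇒ p = 74, Q = 24.
With the change applied: demand Qd = 584 - 6p, supply Qs = 2p - 106.
Clearing the new market: 584 - 6p = 2p - 106, so p = 86.25 and Q = 66.5.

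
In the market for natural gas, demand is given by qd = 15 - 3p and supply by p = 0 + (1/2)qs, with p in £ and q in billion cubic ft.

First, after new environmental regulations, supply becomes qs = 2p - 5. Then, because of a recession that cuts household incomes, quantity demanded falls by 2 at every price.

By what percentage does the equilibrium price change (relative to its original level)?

+20

Initially, 15 - 3p = 2p, so 15 = 5p and p = 3, q = 6.
The new curves are qd = 13 - 3p (demand) and qs = 2p - 5 (supply).
Equate the new curves: 13 - 3p = 2p - 5, giving 18 = 5p, p = 3.6, q = 2.2.
%Δp = (3.6 − 3) / 3 × 100 = +20%.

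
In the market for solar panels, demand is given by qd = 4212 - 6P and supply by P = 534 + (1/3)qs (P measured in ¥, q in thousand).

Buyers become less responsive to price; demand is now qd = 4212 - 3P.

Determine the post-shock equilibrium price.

Solve the original market: 4212 - 6P = 3P - 1602, hence P = 646 and q = 336.
The shock moves the curves to qd = 4212 - 3P and qs = 3P - 1602.
Equate the new curves: 4212 - 3P = 3P - 1602, giving 5814 = 6P, P = 969, q = 1305.

969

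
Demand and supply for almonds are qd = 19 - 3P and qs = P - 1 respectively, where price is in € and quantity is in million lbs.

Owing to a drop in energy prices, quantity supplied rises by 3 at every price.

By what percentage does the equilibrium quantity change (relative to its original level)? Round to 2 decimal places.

Solve the original market: 19 - 3P = P - 1, hence P = 5 and q = 4.
The shock moves the curves to qd = 19 - 3P and qs = P + 2.
Setting them equal: 19 - 3P = P + 2 → 17 = 4P, so P = 4.25 and q = 6.25.
%Δq = (6.25 − 4) / 4 × 100 = +56.25%.

+56.25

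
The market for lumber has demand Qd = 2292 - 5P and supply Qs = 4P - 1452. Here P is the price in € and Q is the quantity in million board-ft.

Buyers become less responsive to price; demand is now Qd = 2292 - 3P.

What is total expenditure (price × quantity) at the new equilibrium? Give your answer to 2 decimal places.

Before the shock: 2292 - 5P = 4P - 1452 ⇒ 3744 = 9P ⇒ P = 416, Q = 212.
After the shift, demand is Qd = 2292 - 3P and supply is Qs = 4P - 1452.
New equilibrium: 2292 - 3P = 4P - 1452 ⇒ 3744 = 7P ⇒ P = 3744/7 ≈ 534.8571, Q = 4812/7 ≈ 687.4286.
New expenditure = 534.8571 × 687.4286 = 367676.08.

367676.08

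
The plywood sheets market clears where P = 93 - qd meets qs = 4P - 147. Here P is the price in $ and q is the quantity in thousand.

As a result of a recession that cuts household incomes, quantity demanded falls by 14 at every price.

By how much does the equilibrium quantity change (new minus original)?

Before the shock: 93 - P = 4P - 147 ⇒ 240 = 5P ⇒ P = 48, q = 45.
With the change applied: demand qd = 79 - P, supply qs = 4P - 147.
Setting them equal: 79 - P = 4P - 147 → 226 = 5P, so P = 45.2 and q = 33.8.
Δq = 33.8 − 45 = -11.2.

-11.2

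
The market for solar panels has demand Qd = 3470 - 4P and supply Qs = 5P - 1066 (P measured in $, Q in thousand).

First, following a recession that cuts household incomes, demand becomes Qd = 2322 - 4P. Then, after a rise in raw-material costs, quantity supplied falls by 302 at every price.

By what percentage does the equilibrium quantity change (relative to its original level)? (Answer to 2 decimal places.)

-53.09

Before the shock: 3470 - 4P = 5P - 1066 ⇒ 4536 = 9P ⇒ P = 504, Q = 1454.
With the change applied: demand Qd = 2322 - 4P, supply Qs = 5P - 1368.
Clearing the new market: 2322 - 4P = 5P - 1368, so P = 410 and Q = 682.
%ΔQ = (682 − 1454) / 1454 × 100 = -53.09%.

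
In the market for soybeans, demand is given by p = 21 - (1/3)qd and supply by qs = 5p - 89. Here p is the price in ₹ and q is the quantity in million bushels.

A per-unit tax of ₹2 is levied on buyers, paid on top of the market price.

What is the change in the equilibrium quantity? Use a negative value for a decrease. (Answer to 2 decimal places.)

Original equilibrium: 63 - 3p = 5p - 89 gives 152 = 8p, so p = 19 and q = 6.
Since buyers pay the price plus the tax, the effective demand curve becomes qd = 57 - 3p.
Setting them equal: 57 - 3p = 5p - 89 → 146 = 8p, so p = 18.25 and q = 2.25.
Δq = 2.25 − 6 = -3.75.

-3.75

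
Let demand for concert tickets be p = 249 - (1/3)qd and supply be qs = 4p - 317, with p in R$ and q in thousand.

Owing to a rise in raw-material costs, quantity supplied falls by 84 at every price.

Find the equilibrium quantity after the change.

255

Solve the original market: 747 - 3p = 4p - 317, hence p = 152 and q = 291.
The new curves are qd = 747 - 3p (demand) and qs = 4p - 401 (supply).
Clearing the new market: 747 - 3p = 4p - 401, so p = 164 and q = 255.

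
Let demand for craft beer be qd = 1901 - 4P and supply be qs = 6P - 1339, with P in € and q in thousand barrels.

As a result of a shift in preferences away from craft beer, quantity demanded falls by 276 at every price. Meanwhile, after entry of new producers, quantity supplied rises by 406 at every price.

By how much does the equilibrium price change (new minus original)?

-68.2

Initially, 1901 - 4P = 6P - 1339, so 3240 = 10P and P = 324, q = 605.
The new curves are qd = 1625 - 4P (demand) and qs = 6P - 933 (supply).
Setting them equal: 1625 - 4P = 6P - 933 → 2558 = 10P, so P = 255.8 and q = 601.8.
ΔP = 255.8 − 324 = -68.2.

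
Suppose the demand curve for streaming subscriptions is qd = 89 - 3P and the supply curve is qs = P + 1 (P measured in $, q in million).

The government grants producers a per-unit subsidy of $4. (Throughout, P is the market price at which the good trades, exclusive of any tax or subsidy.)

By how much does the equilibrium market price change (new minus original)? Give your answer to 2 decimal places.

Before the shock: 89 - 3P = P + 1 ⇒ 88 = 4P ⇒ P = 22, q = 23.
Since sellers receive the price plus the subsidy, the effective supply curve becomes qs = P + 5.
Equate the new curves: 89 - 3P = P + 5, giving 84 = 4P, P = 21, q = 26.
ΔP = 21 − 22 = -1.00.

-1.00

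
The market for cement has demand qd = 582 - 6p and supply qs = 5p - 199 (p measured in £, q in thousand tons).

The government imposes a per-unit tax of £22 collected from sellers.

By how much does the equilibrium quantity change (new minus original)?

-60

Solve the original market: 582 - 6p = 5p - 199, hence p = 71 and q = 156.
Since sellers keep the price net of the tax, the effective supply curve becomes qs = 5p - 309.
Equate the new curves: 582 - 6p = 5p - 309, giving 891 = 11p, p = 81, q = 96.
Δq = 96 − 156 = -60.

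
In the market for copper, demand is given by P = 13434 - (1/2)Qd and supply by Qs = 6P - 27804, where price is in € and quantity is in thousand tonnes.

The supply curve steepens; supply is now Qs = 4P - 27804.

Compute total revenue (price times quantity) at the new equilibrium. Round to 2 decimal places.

Before the shock: 26868 - 2P = 6P - 27804 ⇒ 54672 = 8P ⇒ P = 6834, Q = 13200.
After the shift, demand is Qd = 26868 - 2P and supply is Qs = 4P - 27804.
New equilibrium: 26868 - 2P = 4P - 27804 ⇒ 54672 = 6P ⇒ P = 9112, Q = 8644.
New expenditure = 9112 × 8644 = 78764128.00.

78764128.00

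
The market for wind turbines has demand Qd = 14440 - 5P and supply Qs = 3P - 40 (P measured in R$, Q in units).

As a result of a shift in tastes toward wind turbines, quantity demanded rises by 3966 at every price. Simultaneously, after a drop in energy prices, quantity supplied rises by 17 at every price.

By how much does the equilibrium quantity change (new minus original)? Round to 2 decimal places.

Initially, 14440 - 5P = 3P - 40, so 14480 = 8P and P = 1810, Q = 5390.
The new curves are Qd = 18406 - 5P (demand) and Qs = 3P - 23 (supply).
Equate the new curves: 18406 - 5P = 3P - 23, giving 18429 = 8P, P = 2303.625, Q = 6887.875.
ΔQ = 6887.875 − 5390 = +1497.88.

+1497.88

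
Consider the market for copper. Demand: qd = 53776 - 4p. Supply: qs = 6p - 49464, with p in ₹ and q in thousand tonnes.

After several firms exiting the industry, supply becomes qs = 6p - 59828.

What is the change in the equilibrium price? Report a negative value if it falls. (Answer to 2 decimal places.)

+1036.40

Before the shock: 53776 - 4p = 6p - 49464 ⇒ 103240 = 10p ⇒ p = 10324, q = 12480.
The new curves are qd = 53776 - 4p (demand) and qs = 6p - 59828 (supply).
Equate the new curves: 53776 - 4p = 6p - 59828, giving 113604 = 10p, p = 11360.4, q = 8334.4.
Δp = 11360.4 − 10324 = +1036.40.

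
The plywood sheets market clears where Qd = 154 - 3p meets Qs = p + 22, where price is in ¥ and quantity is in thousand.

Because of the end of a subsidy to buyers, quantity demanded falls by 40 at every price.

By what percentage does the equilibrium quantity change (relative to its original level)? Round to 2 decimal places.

-18.18

Before the shock: 154 - 3p = p + 22 ⇒ 132 = 4p ⇒ p = 33, Q = 55.
With the change applied: demand Qd = 114 - 3p, supply Qs = p + 22.
Equate the new curves: 114 - 3p = p + 22, giving 92 = 4p, p = 23, Q = 45.
%ΔQ = (45 − 55) / 55 × 100 = -18.18%.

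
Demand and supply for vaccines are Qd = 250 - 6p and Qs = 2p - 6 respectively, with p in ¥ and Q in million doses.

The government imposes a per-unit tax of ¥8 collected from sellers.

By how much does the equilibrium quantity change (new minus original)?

Solve the original market: 250 - 6p = 2p - 6, hence p = 32 and Q = 58.
Since sellers keep the price net of the tax, the effective supply curve becomes Qs = 2p - 22.
New equilibrium: 250 - 6p = 2p - 22 ⇒ 272 = 8p ⇒ p = 34, Q = 46.
ΔQ = 46 − 58 = -12.

-12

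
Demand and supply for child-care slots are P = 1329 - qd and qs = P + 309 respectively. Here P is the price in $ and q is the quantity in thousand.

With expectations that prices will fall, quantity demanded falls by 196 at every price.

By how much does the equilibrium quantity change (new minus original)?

Before the shock: 1329 - P = P + 309 ⇒ 1020 = 2P ⇒ P = 510, q = 819.
With the change applied: demand qd = 1133 - P, supply qs = P + 309.
New equilibrium: 1133 - P = P + 309 ⇒ 824 = 2P ⇒ P = 412, q = 721.
Δq = 721 − 819 = -98.

-98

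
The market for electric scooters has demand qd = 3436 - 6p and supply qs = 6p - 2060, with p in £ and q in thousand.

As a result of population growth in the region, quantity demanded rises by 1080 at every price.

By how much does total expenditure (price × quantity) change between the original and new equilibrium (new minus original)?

Original equilibrium: 3436 - 6p = 6p - 2060 gives 5496 = 12p, so p = 458 and q = 688.
The new curves are qd = 4516 - 6p (demand) and qs = 6p - 2060 (supply).
Setting them equal: 4516 - 6p = 6p - 2060 → 6576 = 12p, so p = 548 and q = 1228.
Expenditure moves from 458×688 = 315104 to 548×1228 = 672944; change = +357840.

+357840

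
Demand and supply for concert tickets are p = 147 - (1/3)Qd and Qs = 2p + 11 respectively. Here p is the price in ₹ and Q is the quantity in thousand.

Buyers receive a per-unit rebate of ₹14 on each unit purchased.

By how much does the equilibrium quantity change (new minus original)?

Original equilibrium: 441 - 3p = 2p + 11 gives 430 = 5p, so p = 86 and Q = 183.
Since buyers' out-of-pocket price is the market price minus the rebate, the effective demand curve becomes Qd = 483 - 3p.
Equate the new curves: 483 - 3p = 2p + 11, giving 472 = 5p, p = 94.4, Q = 199.8.
ΔQ = 199.8 − 183 = +16.8.

+16.8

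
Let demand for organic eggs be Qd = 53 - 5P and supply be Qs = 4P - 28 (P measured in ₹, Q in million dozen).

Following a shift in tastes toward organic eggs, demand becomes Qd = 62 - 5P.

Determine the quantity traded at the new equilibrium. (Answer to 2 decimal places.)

Original equilibrium: 53 - 5P = 4P - 28 gives 81 = 9P, so P = 9 and Q = 8.
The shock moves the curves to Qd = 62 - 5P and Qs = 4P - 28.
New equilibrium: 62 - 5P = 4P - 28 ⇒ 90 = 9P ⇒ P = 10, Q = 12.

12.00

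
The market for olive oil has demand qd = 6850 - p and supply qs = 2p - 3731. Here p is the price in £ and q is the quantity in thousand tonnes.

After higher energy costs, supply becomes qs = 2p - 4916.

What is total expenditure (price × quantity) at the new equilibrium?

Solve the original market: 6850 - p = 2p - 3731, hence p = 3527 and q = 3323.
The shock moves the curves to qd = 6850 - p and qs = 2p - 4916.
Setting them equal: 6850 - p = 2p - 4916 → 11766 = 3p, so p = 3922 and q = 2928.
New expenditure = 3922 × 2928 = 11483616.

11483616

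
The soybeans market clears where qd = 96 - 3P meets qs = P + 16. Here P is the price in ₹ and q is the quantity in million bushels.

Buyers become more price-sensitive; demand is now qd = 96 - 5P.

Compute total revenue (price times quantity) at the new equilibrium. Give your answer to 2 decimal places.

391.11

Original equilibrium: 96 - 3P = P + 16 gives 80 = 4P, so P = 20 and q = 36.
The new curves are qd = 96 - 5P (demand) and qs = P + 16 (supply).
Clearing the new market: 96 - 5P = P + 16, so P = 40/3 ≈ 13.3333 and q = 88/3 ≈ 29.3333.
New expenditure = 13.3333 × 29.3333 = 391.11.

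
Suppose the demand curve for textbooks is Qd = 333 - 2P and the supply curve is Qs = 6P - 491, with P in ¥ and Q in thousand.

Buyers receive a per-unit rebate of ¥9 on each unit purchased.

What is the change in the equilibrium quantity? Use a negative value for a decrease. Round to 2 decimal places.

+13.50

Solve the original market: 333 - 2P = 6P - 491, hence P = 103 and Q = 127.
Since buyers' out-of-pocket price is the market price minus the rebate, the effective demand curve becomes Qd = 351 - 2P.
Setting them equal: 351 - 2P = 6P - 491 → 842 = 8P, so P = 105.25 and Q = 140.5.
ΔQ = 140.5 − 127 = +13.50.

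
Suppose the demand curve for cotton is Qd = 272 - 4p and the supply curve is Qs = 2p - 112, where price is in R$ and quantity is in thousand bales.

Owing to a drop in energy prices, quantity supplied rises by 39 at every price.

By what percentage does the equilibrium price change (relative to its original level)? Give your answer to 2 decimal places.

-10.16

Solve the original market: 272 - 4p = 2p - 112, hence p = 64 and Q = 16.
After the shift, demand is Qd = 272 - 4p and supply is Qs = 2p - 73.
Setting them equal: 272 - 4p = 2p - 73 → 345 = 6p, so p = 57.5 and Q = 42.
%Δp = (57.5 − 64) / 64 × 100 = -10.16%.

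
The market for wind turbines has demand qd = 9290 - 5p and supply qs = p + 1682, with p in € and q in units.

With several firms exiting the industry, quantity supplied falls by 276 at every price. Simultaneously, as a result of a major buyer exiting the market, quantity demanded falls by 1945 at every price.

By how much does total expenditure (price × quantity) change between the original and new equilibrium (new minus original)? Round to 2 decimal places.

-1369124.31

Initially, 9290 - 5p = p + 1682, so 7608 = 6p and p = 1268, q = 2950.
The shock moves the curves to qd = 7345 - 5p and qs = p + 1406.
New equilibrium: 7345 - 5p = p + 1406 ⇒ 5939 = 6p ⇒ p = 5939/6 ≈ 989.8333, q = 14375/6 ≈ 2395.8333.
Expenditure moves from 1268×2950 = 3740600 to 989.8333×2395.8333 = 2371475.6944; change = -1369124.31.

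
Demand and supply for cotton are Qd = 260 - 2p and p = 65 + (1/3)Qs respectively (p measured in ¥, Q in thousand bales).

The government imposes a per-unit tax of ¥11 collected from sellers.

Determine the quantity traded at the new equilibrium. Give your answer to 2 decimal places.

Solve the original market: 260 - 2p = 3p - 195, hence p = 91 and Q = 78.
Since sellers keep the price net of the tax, the effective supply curve becomes Qs = 3p - 228.
Clearing the new market: 260 - 2p = 3p - 228, so p = 97.6 and Q = 64.8.

64.80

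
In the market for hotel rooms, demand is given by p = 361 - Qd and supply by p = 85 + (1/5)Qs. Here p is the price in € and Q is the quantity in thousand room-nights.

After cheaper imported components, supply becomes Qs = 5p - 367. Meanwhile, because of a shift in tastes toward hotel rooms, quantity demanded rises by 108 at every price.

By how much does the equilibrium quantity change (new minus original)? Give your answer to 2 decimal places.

Before the shock: 361 - p = 5p - 425 ⇒ 786 = 6p ⇒ p = 131, Q = 230.
The new curves are Qd = 469 - p (demand) and Qs = 5p - 367 (supply).
Setting them equal: 469 - p = 5p - 367 → 836 = 6p, so p = 418/3 ≈ 139.3333 and Q = 989/3 ≈ 329.6667.
ΔQ = 329.6667 − 230 = +99.67.

+99.67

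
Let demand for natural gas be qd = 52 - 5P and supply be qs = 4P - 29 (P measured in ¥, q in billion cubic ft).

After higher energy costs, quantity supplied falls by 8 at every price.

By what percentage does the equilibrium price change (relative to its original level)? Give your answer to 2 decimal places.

Before the shock: 52 - 5P = 4P - 29 ⇒ 81 = 9P ⇒ P = 9, q = 7.
The shock moves the curves to qd = 52 - 5P and qs = 4P - 37.
Clearing the new market: 52 - 5P = 4P - 37, so P = 89/9 ≈ 9.8889 and q = 23/9 ≈ 2.5556.
%ΔP = (9.8889 − 9) / 9 × 100 = +9.88%.

+9.88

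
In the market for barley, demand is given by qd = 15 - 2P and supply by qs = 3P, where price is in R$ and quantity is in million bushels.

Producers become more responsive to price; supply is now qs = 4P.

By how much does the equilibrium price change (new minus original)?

Solve the original market: 15 - 2P = 3P, hence P = 3 and q = 9.
With the change applied: demand qd = 15 - 2P, supply qs = 4P.
Clearing the new market: 15 - 2P = 4P, so P = 2.5 and q = 10.
ΔP = 2.5 − 3 = -0.5.

-0.5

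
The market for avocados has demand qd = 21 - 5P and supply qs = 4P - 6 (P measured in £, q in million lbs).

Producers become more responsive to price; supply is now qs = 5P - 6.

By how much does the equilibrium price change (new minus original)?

Solve the original market: 21 - 5P = 4P - 6, hence P = 3 and q = 6.
After the shift, demand is qd = 21 - 5P and supply is qs = 5P - 6.
Equate the new curves: 21 - 5P = 5P - 6, giving 27 = 10P, P = 2.7, q = 7.5.
ΔP = 2.7 − 3 = -0.3.

-0.3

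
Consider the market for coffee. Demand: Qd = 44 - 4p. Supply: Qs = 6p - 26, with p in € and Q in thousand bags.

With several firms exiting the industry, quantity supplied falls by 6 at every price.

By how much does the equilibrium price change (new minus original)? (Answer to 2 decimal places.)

+0.60

Before the shock: 44 - 4p = 6p - 26 ⇒ 70 = 10p ⇒ p = 7, Q = 16.
With the change applied: demand Qd = 44 - 4p, supply Qs = 6p - 32.
New equilibrium: 44 - 4p = 6p - 32 ⇒ 76 = 10p ⇒ p = 7.6, Q = 13.6.
Δp = 7.6 − 7 = +0.60.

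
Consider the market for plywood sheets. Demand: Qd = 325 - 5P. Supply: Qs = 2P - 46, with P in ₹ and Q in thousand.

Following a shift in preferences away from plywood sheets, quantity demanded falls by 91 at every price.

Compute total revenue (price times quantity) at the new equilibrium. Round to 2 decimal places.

1360.00

Original equilibrium: 325 - 5P = 2P - 46 gives 371 = 7P, so P = 53 and Q = 60.
The shock moves the curves to Qd = 234 - 5P and Qs = 2P - 46.
Equate the new curves: 234 - 5P = 2P - 46, giving 280 = 7P, P = 40, Q = 34.
New expenditure = 40 × 34 = 1360.00.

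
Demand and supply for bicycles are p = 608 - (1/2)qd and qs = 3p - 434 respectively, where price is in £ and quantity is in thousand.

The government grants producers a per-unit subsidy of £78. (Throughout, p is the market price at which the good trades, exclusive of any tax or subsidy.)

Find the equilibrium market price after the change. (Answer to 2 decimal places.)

Before the shock: 1216 - 2p = 3p - 434 ⇒ 1650 = 5p ⇒ p = 330, q = 556.
Since sellers receive the price plus the subsidy, the effective supply curve becomes qs = 3p - 200.
New equilibrium: 1216 - 2p = 3p - 200 ⇒ 1416 = 5p ⇒ p = 283.2, q = 649.6.

283.20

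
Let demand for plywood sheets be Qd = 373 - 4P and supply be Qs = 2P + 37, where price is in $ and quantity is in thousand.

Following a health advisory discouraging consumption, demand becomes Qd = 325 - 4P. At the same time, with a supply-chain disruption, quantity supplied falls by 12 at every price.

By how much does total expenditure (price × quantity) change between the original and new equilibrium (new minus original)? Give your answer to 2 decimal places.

Before the shock: 373 - 4P = 2P + 37 ⇒ 336 = 6P ⇒ P = 56, Q = 149.
The shock moves the curves to Qd = 325 - 4P and Qs = 2P + 25.
New equilibrium: 325 - 4P = 2P + 25 ⇒ 300 = 6P ⇒ P = 50, Q = 125.
Expenditure moves from 56×149 = 8344 to 50×125 = 6250; change = -2094.00.

-2094.00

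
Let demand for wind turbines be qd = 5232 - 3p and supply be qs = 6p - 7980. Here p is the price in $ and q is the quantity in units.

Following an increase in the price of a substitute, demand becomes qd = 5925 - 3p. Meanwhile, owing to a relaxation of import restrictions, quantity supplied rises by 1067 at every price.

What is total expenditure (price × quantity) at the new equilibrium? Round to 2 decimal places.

2347452.07

Original equilibrium: 5232 - 3p = 6p - 7980 gives 13212 = 9p, so p = 1468 and q = 828.
The new curves are qd = 5925 - 3p (demand) and qs = 6p - 6913 (supply).
Clearing the new market: 5925 - 3p = 6p - 6913, so p = 12838/9 ≈ 1426.4444 and q = 4937/3 ≈ 1645.6667.
New expenditure = 1426.4444 × 1645.6667 = 2347452.07.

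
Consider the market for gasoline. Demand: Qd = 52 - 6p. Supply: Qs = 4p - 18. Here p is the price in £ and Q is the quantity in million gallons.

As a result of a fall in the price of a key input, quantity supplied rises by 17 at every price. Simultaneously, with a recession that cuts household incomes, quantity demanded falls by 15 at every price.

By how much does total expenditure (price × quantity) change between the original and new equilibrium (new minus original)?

-16.04

Initially, 52 - 6p = 4p - 18, so 70 = 10p and p = 7, Q = 10.
The shock moves the curves to Qd = 37 - 6p and Qs = 4p - 1.
Setting them equal: 37 - 6p = 4p - 1 → 38 = 10p, so p = 3.8 and Q = 14.2.
Expenditure moves from 7×10 = 70 to 3.8×14.2 = 53.96; change = -16.04.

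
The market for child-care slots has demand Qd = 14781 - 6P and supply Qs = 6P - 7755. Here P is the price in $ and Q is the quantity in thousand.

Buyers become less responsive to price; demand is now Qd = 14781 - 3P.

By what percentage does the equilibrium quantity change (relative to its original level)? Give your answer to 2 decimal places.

Initially, 14781 - 6P = 6P - 7755, so 22536 = 12P and P = 1878, Q = 3513.
The shock moves the curves to Qd = 14781 - 3P and Qs = 6P - 7755.
Clearing the new market: 14781 - 3P = 6P - 7755, so P = 2504 and Q = 7269.
%ΔQ = (7269 − 3513) / 3513 × 100 = +106.92%.

+106.92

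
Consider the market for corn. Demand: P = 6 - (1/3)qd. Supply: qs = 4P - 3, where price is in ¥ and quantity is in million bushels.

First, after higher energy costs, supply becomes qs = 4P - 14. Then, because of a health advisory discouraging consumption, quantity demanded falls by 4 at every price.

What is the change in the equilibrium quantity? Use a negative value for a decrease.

-7

Original equilibrium: 18 - 3P = 4P - 3 gives 21 = 7P, so P = 3 and q = 9.
The new curves are qd = 14 - 3P (demand) and qs = 4P - 14 (supply).
Equate the new curves: 14 - 3P = 4P - 14, giving 28 = 7P, P = 4, q = 2.
Δq = 2 − 9 = -7.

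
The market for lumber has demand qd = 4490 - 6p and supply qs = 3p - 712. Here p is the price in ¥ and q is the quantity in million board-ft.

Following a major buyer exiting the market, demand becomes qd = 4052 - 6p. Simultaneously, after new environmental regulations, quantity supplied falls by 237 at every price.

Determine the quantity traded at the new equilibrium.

718

Initially, 4490 - 6p = 3p - 712, so 5202 = 9p and p = 578, q = 1022.
The new curves are qd = 4052 - 6p (demand) and qs = 3p - 949 (supply).
New equilibrium: 4052 - 6p = 3p - 949 ⇒ 5001 = 9p ⇒ p = 1667/3 ≈ 555.6667, q = 718.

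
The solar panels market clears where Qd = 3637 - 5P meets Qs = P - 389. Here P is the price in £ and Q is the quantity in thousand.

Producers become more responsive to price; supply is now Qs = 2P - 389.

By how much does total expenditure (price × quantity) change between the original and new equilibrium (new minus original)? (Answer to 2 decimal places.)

+248626.04

Before the shock: 3637 - 5P = P - 389 ⇒ 4026 = 6P ⇒ P = 671, Q = 282.
The shock moves the curves to Qd = 3637 - 5P and Qs = 2P - 389.
Equate the new curves: 3637 - 5P = 2P - 389, giving 4026 = 7P, P = 4026/7 ≈ 575.1429, Q = 5329/7 ≈ 761.2857.
Expenditure moves from 671×282 = 189222 to 575.1429×761.2857 = 437848.0408; change = +248626.04.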